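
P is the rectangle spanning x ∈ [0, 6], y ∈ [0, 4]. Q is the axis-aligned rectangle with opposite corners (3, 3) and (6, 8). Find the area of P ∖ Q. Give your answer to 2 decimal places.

21.00

|P∩Q|: x∈[3,6], y∈[3,4] → 3·1 = 3.
|P| = 24.
|P ∖ Q| = |P| − |P∩Q| = 24 − 3 = 21.00.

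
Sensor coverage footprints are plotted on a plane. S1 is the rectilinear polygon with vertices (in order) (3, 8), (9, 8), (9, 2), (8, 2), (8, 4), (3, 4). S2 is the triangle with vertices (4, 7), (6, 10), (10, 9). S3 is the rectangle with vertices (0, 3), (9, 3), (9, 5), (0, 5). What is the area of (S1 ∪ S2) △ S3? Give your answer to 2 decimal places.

|S1 ∪ S2| = 31.8333.
|(S1 ∪ S2) ∩ S3| = 7.
|(S1 ∪ S2) △ S3| = 31.8333 + 18 − 14 = 35.83.

35.83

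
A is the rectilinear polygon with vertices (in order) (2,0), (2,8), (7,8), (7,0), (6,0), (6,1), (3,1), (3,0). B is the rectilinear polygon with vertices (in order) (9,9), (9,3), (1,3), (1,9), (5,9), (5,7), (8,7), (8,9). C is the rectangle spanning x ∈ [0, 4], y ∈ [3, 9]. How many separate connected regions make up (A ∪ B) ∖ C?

1

(A ∪ B) ∖ C is a single connected region.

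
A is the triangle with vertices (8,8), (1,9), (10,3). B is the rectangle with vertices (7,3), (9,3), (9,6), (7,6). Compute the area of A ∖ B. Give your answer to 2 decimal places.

|A| = 16.5, |A∩B| = 3.2833.
|A ∖ B| = |A| − |A∩B| = 16.5 − 3.2833 = 13.22.

13.22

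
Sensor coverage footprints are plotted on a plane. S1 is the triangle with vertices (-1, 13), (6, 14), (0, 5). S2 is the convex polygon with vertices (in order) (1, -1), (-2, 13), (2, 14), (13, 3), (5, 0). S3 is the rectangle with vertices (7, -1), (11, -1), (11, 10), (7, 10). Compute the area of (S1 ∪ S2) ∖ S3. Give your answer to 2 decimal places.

|S1 ∪ S2| = 123.3.
|(S1 ∪ S2) ∩ S3| = 22.
|(S1 ∪ S2) ∖ S3| = 123.3 − 22 = 101.30.

101.30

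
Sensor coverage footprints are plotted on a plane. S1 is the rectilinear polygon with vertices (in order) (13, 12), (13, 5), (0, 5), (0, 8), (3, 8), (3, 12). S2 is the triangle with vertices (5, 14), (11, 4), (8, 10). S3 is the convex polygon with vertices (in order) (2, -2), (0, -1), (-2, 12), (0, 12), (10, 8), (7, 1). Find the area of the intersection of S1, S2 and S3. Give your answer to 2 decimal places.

0.68

The intersection is the polygon with vertices (8.158,8.737), (8.75,8.5), (9.539,6.923), (9.417,6.639).
By the shoelace formula its area is 0.68.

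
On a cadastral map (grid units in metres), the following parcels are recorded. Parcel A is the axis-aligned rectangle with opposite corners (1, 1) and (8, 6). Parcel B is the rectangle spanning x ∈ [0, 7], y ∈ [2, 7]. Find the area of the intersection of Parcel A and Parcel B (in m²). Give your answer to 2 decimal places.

|Parcel A∩Parcel B|: x∈[1,7], y∈[2,6] → 6·4 = 24.

24.00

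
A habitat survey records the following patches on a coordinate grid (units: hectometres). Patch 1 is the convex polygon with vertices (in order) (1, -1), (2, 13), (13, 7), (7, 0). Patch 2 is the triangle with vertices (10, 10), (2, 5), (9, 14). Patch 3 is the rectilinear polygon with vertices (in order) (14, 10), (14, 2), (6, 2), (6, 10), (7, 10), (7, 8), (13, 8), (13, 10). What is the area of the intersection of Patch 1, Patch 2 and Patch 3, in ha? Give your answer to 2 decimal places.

The intersection is the polygon with vertices (6,7.5), (6,10), (7,10), (7,8.125).
By the shoelace formula its area is 2.19.

2.19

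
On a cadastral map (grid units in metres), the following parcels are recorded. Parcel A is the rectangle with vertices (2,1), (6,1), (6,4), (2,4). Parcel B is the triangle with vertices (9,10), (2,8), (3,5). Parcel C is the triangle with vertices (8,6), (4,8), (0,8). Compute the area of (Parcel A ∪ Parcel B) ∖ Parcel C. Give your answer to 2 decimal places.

|Parcel A ∪ Parcel B| = 23.5.
|(Parcel A ∪ Parcel B) ∩ Parcel C| = 2.5868.
|(Parcel A ∪ Parcel B) ∖ Parcel C| = 23.5 − 2.5868 = 20.91.

20.91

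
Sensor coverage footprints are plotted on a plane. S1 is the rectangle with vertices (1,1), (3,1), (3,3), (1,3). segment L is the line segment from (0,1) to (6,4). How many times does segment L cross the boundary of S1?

2

The segment meets the boundary at (3,2.5), (1,1.5).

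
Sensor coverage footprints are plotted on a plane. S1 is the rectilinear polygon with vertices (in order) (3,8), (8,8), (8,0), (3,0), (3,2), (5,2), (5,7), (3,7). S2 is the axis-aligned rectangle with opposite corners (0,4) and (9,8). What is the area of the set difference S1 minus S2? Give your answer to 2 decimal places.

|S1| = 30, |S1∩S2| = 14.
|S1 ∖ S2| = |S1| − |S1∩S2| = 30 − 14 = 16.00.

16.00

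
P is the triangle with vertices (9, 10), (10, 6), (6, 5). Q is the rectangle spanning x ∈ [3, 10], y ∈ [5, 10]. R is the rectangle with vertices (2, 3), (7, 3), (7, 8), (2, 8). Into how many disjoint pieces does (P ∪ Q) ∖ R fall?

1

(P ∪ Q) ∖ R is a single connected region.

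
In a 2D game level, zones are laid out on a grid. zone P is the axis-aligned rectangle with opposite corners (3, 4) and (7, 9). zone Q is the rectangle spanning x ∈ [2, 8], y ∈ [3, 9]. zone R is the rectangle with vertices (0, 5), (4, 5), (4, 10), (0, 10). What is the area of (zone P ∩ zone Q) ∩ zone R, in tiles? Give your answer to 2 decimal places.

4.00

The region (zone P ∩ zone Q) ∩ zone R is the polygon with vertices (3,9), (4,9), (4,5), (3,5).
By the shoelace formula its area is 4.00.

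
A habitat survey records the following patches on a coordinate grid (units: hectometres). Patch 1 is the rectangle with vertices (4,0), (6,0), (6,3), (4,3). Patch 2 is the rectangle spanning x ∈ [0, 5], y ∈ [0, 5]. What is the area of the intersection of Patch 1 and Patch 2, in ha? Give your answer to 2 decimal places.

3.00

|Patch 1∩Patch 2|: x∈[4,5], y∈[0,3] → 1·3 = 3.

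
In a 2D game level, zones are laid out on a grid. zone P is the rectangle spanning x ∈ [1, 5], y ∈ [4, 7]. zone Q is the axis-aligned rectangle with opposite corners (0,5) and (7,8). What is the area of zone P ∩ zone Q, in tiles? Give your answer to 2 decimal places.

8.00

|zone P∩zone Q|: x∈[1,5], y∈[5,7] → 4·2 = 8.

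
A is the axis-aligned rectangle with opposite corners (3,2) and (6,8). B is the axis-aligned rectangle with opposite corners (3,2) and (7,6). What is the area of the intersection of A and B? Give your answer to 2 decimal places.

|A∩B|: x∈[3,6], y∈[2,6] → 3·4 = 12.

12.00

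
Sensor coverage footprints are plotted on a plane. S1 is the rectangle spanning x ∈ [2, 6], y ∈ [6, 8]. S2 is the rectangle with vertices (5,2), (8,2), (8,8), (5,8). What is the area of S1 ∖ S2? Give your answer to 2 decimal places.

6.00

|S1∩S2|: x∈[5,6], y∈[6,8] → 1·2 = 2.
|S1| = 8.
|S1 ∖ S2| = |S1| − |S1∩S2| = 8 − 2 = 6.00.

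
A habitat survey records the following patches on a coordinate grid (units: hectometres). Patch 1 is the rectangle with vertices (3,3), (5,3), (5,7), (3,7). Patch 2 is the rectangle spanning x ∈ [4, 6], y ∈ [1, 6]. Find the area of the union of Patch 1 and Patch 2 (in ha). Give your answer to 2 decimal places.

15.00

By inclusion–exclusion:
Individual areas: |Patch 1| = 8, |Patch 2| = 10.
|Patch 1∩Patch 2|: x∈[4,5], y∈[3,6] → 1·3 = 3.
|Patch 1 ∪ Patch 2| = 18 − 3 = 15.00.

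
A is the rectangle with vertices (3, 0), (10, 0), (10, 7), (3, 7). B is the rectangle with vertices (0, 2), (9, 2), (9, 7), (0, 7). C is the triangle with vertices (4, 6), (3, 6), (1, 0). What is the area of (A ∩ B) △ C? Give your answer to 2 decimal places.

|A ∩ B| = 30.
|(A ∩ B) ∩ C| = 1.
|(A ∩ B) △ C| = 30 + 3 − 2 = 31.00.

31.00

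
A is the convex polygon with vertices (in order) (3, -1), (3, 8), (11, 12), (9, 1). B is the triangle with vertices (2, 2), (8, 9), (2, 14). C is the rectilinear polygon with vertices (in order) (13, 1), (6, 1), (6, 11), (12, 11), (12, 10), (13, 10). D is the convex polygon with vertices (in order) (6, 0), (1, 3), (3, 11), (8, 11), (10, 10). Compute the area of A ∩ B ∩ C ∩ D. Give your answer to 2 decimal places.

3.49

The intersection is the polygon with vertices (8,9), (6,6.667), (6,9.5), (6.875,9.938).
By the shoelace formula its area is 3.49.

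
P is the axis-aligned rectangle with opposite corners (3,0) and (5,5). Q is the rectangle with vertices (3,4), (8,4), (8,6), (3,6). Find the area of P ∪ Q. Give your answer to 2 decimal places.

18.00

By inclusion–exclusion:
Individual areas: |P| = 10, |Q| = 10.
|P∩Q|: x∈[3,5], y∈[4,5] → 2·1 = 2.
|P ∪ Q| = 20 − 2 = 18.00.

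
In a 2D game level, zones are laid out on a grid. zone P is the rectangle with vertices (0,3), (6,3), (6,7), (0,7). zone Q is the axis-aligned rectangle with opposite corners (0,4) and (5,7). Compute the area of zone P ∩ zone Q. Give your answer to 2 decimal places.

15.00

|zone P∩zone Q|: x∈[0,5], y∈[4,7] → 5·3 = 15.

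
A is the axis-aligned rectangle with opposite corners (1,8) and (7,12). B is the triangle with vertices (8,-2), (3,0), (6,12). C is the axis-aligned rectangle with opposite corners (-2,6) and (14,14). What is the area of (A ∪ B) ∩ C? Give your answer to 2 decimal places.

27.93

|A ∪ B| = 53.8571.
|(A ∪ B) ∩ C| = 27.93.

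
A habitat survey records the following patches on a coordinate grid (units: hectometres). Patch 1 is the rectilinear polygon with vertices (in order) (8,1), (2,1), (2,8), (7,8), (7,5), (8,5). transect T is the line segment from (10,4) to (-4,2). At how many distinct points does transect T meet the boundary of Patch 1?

2

The segment meets the boundary at (2,2.857), (8,3.714).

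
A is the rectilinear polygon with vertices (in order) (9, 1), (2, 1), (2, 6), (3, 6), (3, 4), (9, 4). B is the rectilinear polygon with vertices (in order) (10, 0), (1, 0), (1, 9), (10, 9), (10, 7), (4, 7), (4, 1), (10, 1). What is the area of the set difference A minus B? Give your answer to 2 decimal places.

15.00

|A| = 23, |A∩B| = 8.
|A ∖ B| = |A| − |A∩B| = 23 − 8 = 15.00.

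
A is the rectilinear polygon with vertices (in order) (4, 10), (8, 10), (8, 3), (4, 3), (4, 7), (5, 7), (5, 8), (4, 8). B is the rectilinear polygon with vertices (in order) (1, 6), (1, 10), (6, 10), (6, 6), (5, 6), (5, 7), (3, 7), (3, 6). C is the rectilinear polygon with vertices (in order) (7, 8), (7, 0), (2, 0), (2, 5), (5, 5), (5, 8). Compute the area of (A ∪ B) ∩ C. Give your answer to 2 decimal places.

12.00

The region (A ∪ B) ∩ C is the polygon with vertices (4,3), (4,5), (5,5), (5,8), (7,8), (7,3).
By the shoelace formula its area is 12.00.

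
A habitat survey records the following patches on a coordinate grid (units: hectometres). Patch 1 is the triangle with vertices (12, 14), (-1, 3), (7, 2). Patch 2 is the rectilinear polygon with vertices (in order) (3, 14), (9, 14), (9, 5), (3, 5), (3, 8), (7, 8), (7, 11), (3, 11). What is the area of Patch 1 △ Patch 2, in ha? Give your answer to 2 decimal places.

|Patch 1| = 50.5, |Patch 2| = 42, |Patch 1∩Patch 2| = 21.0138.
|Patch 1 △ Patch 2| = |Patch 1| + |Patch 2| − 2·|Patch 1∩Patch 2| = 50.5 + 42 − 42.0276 = 50.47.

50.47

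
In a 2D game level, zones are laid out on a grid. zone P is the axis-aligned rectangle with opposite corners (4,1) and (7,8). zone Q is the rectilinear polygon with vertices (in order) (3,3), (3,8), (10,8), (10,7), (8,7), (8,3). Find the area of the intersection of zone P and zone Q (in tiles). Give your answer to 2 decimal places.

15.00

The intersection is the polygon with vertices (7,3), (4,3), (4,8), (7,8).
By the shoelace formula its area is 15.00.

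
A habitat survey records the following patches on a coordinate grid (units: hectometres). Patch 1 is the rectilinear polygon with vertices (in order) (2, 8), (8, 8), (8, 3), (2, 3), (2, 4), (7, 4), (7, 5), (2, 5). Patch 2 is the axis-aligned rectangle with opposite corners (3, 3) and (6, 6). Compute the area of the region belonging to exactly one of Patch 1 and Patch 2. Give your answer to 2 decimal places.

22.00

|Patch 1| = 25, |Patch 2| = 9, |Patch 1∩Patch 2| = 6.
|Patch 1 △ Patch 2| = |Patch 1| + |Patch 2| − 2·|Patch 1∩Patch 2| = 25 + 9 − 12 = 22.00.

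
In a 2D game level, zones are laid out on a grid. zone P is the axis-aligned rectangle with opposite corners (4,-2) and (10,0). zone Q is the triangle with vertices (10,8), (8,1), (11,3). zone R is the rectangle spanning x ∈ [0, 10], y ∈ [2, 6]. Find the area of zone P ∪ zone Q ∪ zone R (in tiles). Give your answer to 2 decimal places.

By inclusion–exclusion:
Individual areas: |zone P| = 12, |zone Q| = 8.5, |zone R| = 40.
|zone P∩zone Q| = 0.
|zone P∩zone R| = 0 (no overlap).
|zone Q∩zone R| = 4.4881.
|zone P∩zone Q∩zone R| = 0.
|zone P ∪ zone Q ∪ zone R| = 60.5 − 4.4881 + 0 = 56.01.

56.01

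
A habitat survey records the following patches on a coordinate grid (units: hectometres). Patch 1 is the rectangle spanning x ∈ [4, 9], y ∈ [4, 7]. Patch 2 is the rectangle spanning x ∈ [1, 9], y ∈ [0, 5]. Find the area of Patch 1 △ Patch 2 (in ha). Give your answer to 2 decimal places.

45.00

|Patch 1∩Patch 2|: x∈[4,9], y∈[4,5] → 5·1 = 5.
|Patch 1 △ Patch 2| = |Patch 1| + |Patch 2| − 2·|Patch 1∩Patch 2| = 15 + 40 − 10 = 45.00.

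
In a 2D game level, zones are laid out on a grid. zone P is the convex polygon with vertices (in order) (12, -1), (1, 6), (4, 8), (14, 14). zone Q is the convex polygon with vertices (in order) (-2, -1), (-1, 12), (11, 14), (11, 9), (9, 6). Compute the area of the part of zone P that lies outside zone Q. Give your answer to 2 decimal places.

|zone P| = 90.5, |zone P∩zone Q| = 38.8818.
|zone P ∖ zone Q| = |zone P| − |zone P∩zone Q| = 90.5 − 38.8818 = 51.62.

51.62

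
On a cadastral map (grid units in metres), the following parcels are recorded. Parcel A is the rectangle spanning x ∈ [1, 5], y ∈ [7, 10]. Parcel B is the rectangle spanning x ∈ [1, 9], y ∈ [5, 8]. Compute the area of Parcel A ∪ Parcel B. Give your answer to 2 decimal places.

32.00

By inclusion–exclusion:
Individual areas: |Parcel A| = 12, |Parcel B| = 24.
|Parcel A∩Parcel B|: x∈[1,5], y∈[7,8] → 4·1 = 4.
|Parcel A ∪ Parcel B| = 36 − 4 = 32.00.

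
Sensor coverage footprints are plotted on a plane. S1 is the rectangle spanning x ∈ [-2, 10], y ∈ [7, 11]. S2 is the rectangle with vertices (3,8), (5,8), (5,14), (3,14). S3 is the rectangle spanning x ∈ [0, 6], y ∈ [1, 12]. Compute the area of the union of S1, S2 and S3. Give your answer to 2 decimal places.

By inclusion–exclusion:
Individual areas: |S1| = 48, |S2| = 12, |S3| = 66.
|S1∩S2|: x∈[3,5], y∈[8,11] → 2·3 = 6.
|S1∩S3|: x∈[0,6], y∈[7,11] → 6·4 = 24.
|S2∩S3|: x∈[3,5], y∈[8,12] → 2·4 = 8.
|S1∩S2∩S3| = 6.
|S1 ∪ S2 ∪ S3| = 126 − 38 + 6 = 94.00.

94.00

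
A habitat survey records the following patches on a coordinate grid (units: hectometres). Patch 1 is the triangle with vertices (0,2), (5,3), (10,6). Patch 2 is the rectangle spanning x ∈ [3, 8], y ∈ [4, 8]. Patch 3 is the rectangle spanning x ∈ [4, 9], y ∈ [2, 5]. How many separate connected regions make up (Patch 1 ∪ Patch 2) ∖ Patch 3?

(Patch 1 ∪ Patch 2) ∖ Patch 3 splits into 2 disjoint pieces (area 1.6, area 16.3667).

2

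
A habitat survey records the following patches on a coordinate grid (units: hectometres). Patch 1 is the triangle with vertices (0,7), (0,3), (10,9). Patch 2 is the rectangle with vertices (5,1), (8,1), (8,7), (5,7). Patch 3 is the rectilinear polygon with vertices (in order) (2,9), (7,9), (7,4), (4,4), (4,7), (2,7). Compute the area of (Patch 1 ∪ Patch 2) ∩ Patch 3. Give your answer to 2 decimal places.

|Patch 1 ∪ Patch 2| = 37.1667.
|(Patch 1 ∪ Patch 2) ∩ Patch 3| = 11.77.

11.77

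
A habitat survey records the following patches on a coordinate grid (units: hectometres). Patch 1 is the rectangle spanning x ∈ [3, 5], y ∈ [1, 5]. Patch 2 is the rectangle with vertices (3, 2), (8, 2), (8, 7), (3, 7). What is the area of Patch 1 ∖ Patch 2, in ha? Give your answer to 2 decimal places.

|Patch 1∩Patch 2|: x∈[3,5], y∈[2,5] → 2·3 = 6.
|Patch 1| = 8.
|Patch 1 ∖ Patch 2| = |Patch 1| − |Patch 1∩Patch 2| = 8 − 6 = 2.00.

2.00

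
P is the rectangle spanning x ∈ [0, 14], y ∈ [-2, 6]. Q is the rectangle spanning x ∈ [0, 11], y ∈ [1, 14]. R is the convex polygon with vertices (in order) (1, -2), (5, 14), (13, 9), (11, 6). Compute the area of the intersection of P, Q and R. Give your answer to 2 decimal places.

The intersection is the polygon with vertices (1.75,1), (3,6), (11,6), (4.75,1).
By the shoelace formula its area is 27.50.

27.50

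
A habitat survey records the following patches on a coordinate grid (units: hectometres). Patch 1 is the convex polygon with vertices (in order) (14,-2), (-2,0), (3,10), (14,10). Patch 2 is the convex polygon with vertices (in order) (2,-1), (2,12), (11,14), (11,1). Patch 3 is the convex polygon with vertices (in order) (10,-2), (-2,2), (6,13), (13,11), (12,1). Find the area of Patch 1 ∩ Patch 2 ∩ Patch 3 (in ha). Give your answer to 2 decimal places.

85.23

The intersection is the polygon with vertices (2,7.5), (3.818,10), (11,10), (11,1), (5,-0.333), (2,0.667).
By the shoelace formula its area is 85.23.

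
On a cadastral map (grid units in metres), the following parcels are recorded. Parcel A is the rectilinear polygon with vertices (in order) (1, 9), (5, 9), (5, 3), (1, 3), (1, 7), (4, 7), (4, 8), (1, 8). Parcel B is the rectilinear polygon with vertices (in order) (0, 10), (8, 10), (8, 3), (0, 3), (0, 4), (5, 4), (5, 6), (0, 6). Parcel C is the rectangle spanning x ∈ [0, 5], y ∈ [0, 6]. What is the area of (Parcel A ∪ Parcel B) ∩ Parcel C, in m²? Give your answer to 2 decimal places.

13.00

|Parcel A ∪ Parcel B| = 54.
|(Parcel A ∪ Parcel B) ∩ Parcel C| = 13.00.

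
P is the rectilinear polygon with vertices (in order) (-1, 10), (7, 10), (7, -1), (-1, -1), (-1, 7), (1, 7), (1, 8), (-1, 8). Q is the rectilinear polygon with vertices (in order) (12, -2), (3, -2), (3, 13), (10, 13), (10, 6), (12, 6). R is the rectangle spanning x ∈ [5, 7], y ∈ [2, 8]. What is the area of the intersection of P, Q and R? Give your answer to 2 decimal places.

The intersection is the polygon with vertices (7,2), (5,2), (5,8), (7,8).
By the shoelace formula its area is 12.00.

12.00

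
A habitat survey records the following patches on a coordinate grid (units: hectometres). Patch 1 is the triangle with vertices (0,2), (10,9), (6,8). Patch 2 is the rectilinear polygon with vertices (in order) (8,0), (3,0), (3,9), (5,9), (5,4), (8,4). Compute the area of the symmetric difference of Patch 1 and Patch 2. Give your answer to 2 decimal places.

|Patch 1| = 9, |Patch 2| = 30, |Patch 1∩Patch 2| = 2.4.
|Patch 1 △ Patch 2| = |Patch 1| + |Patch 2| − 2·|Patch 1∩Patch 2| = 9 + 30 − 4.8 = 34.20.

34.20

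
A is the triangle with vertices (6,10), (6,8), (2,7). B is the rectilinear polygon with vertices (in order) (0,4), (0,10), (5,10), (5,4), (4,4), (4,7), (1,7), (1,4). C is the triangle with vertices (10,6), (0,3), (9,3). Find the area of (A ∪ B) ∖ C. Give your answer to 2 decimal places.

22.40

|A ∪ B| = 22.75.
|(A ∪ B) ∩ C| = 0.35.
|(A ∪ B) ∖ C| = 22.75 − 0.35 = 22.40.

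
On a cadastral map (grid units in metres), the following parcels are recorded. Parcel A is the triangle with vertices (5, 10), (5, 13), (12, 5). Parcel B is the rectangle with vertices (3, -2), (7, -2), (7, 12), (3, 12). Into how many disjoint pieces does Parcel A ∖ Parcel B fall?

2

Parcel A ∖ Parcel B splits into 2 disjoint pieces (area 0.4375, area 5.3571).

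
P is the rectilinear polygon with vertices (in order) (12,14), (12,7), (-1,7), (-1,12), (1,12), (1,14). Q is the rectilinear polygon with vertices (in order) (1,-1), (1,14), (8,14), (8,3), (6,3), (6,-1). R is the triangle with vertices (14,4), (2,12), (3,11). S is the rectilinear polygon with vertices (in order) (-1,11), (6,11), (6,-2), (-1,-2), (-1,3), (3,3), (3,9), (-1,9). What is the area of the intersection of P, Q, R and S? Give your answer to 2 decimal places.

The intersection is the polygon with vertices (3,11), (3.5,11), (6,9.333), (6,9.091).
By the shoelace formula its area is 0.78.

0.78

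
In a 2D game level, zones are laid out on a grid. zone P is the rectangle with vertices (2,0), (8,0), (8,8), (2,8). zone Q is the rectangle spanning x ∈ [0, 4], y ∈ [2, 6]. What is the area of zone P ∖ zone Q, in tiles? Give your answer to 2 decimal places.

|zone P∩zone Q|: x∈[2,4], y∈[2,6] → 2·4 = 8.
|zone P| = 48.
|zone P ∖ zone Q| = |zone P| − |zone P∩zone Q| = 48 − 8 = 40.00.

40.00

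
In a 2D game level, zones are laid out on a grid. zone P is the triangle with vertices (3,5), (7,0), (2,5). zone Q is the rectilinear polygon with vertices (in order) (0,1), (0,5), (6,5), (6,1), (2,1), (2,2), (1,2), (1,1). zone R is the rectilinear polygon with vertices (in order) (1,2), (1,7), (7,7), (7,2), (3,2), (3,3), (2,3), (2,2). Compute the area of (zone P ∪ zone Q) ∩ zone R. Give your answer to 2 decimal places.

|zone P ∪ zone Q| = 23.125.
|(zone P ∪ zone Q) ∩ zone R| = 14.00.

14.00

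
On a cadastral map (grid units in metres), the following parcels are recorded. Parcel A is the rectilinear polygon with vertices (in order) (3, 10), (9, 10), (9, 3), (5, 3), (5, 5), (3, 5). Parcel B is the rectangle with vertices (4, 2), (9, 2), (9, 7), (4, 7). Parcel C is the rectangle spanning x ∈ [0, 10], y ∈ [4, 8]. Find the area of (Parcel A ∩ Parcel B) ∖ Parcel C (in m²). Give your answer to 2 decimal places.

4.00

|Parcel A ∩ Parcel B| = 18.
|(Parcel A ∩ Parcel B) ∩ Parcel C| = 14.
|(Parcel A ∩ Parcel B) ∖ Parcel C| = 18 − 14 = 4.00.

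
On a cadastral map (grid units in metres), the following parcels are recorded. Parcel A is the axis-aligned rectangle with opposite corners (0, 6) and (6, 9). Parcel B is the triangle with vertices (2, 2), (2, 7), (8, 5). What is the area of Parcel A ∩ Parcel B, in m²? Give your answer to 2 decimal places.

The intersection is the polygon with vertices (2,6), (2,7), (5,6).
By the shoelace formula its area is 1.50.

1.50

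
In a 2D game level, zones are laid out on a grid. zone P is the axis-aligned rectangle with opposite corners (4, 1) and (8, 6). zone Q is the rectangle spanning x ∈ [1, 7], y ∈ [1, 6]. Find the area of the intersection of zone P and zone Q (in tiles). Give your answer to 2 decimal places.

15.00

|zone P∩zone Q|: x∈[4,7], y∈[1,6] → 3·5 = 15.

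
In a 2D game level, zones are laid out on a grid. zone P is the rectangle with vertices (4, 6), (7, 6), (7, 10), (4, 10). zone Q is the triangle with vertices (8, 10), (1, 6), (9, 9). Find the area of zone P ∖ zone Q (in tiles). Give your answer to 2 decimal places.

|zone P| = 12, |zone P∩zone Q| = 2.6518.
|zone P ∖ zone Q| = |zone P| − |zone P∩zone Q| = 12 − 2.6518 = 9.35.

9.35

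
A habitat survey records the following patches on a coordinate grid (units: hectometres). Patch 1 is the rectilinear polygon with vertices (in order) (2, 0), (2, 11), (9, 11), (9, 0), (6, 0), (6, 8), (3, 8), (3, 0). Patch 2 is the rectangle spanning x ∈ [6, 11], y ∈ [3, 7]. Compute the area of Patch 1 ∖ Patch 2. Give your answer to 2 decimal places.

41.00

|Patch 1| = 53, |Patch 1∩Patch 2| = 12.
|Patch 1 ∖ Patch 2| = |Patch 1| − |Patch 1∩Patch 2| = 53 − 12 = 41.00.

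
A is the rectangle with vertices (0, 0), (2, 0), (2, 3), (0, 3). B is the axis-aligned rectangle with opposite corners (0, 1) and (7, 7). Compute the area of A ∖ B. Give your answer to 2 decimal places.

2.00

|A∩B|: x∈[0,2], y∈[1,3] → 2·2 = 4.
|A| = 6.
|A ∖ B| = |A| − |A∩B| = 6 − 4 = 2.00.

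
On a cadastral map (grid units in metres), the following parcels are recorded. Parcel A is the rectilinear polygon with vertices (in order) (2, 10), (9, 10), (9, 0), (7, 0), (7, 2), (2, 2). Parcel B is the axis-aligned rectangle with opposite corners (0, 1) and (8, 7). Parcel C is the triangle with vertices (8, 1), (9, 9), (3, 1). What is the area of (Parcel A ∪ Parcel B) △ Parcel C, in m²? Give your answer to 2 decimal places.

|Parcel A ∪ Parcel B| = 77.
|(Parcel A ∪ Parcel B) ∩ Parcel C| = 20.
|(Parcel A ∪ Parcel B) △ Parcel C| = 77 + 20 − 40 = 57.00.

57.00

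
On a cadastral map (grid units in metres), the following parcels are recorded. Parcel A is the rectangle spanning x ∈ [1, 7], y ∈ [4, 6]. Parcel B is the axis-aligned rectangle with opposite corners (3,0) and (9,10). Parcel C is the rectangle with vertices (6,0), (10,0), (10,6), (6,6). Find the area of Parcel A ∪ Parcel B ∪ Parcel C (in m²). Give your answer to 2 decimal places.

By inclusion–exclusion:
Individual areas: |Parcel A| = 12, |Parcel B| = 60, |Parcel C| = 24.
|Parcel A∩Parcel B|: x∈[3,7], y∈[4,6] → 4·2 = 8.
|Parcel A∩Parcel C|: x∈[6,7], y∈[4,6] → 1·2 = 2.
|Parcel B∩Parcel C|: x∈[6,9], y∈[0,6] → 3·6 = 18.
|Parcel A∩Parcel B∩Parcel C| = 2.
|Parcel A ∪ Parcel B ∪ Parcel C| = 96 − 28 + 2 = 70.00.

70.00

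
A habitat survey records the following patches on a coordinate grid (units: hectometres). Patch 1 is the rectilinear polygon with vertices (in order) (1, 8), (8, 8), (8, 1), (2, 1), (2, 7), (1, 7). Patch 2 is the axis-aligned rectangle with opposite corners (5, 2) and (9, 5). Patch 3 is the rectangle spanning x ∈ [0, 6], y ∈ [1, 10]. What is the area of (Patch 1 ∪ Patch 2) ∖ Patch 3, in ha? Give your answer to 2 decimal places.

17.00

|Patch 1 ∪ Patch 2| = 46.
|(Patch 1 ∪ Patch 2) ∩ Patch 3| = 29.
|(Patch 1 ∪ Patch 2) ∖ Patch 3| = 46 − 29 = 17.00.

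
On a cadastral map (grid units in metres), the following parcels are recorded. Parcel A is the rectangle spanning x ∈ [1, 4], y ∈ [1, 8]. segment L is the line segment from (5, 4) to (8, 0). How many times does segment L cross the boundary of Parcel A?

The segment lies entirely outside Parcel A and never meets its boundary.

0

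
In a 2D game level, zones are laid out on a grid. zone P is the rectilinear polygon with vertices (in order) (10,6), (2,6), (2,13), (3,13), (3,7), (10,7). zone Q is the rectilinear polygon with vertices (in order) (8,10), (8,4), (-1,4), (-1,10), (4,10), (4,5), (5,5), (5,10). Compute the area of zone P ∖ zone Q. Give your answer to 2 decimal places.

|zone P| = 14, |zone P∩zone Q| = 8.
|zone P ∖ zone Q| = |zone P| − |zone P∩zone Q| = 14 − 8 = 6.00.

6.00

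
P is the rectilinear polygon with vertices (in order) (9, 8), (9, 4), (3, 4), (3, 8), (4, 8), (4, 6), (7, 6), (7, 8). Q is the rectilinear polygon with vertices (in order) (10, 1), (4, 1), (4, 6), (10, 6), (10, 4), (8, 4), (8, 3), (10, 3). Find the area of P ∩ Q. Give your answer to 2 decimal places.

10.00

The intersection is the polygon with vertices (9,4), (8,4), (4,4), (4,6), (7,6), (9,6).
By the shoelace formula its area is 10.00.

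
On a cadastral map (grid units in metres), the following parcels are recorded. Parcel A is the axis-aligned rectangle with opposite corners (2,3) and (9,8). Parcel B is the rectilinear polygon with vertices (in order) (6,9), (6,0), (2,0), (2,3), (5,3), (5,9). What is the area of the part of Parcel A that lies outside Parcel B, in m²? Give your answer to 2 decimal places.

30.00

|Parcel A| = 35, |Parcel A∩Parcel B| = 5.
|Parcel A ∖ Parcel B| = |Parcel A| − |Parcel A∩Parcel B| = 35 − 5 = 30.00.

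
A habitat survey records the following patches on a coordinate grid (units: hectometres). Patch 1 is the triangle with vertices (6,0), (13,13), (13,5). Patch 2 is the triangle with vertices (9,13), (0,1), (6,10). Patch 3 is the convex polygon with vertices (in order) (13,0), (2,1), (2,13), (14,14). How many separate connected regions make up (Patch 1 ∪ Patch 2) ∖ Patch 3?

(Patch 1 ∪ Patch 2) ∖ Patch 3 splits into 2 disjoint pieces (area 0.1475, area 0.3333).

2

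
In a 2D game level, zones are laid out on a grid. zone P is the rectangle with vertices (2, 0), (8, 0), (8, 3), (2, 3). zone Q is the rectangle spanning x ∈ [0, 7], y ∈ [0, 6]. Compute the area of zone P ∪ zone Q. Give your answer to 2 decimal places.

45.00

By inclusion–exclusion:
Individual areas: |zone P| = 18, |zone Q| = 42.
|zone P∩zone Q|: x∈[2,7], y∈[0,3] → 5·3 = 15.
|zone P ∪ zone Q| = 60 − 15 = 45.00.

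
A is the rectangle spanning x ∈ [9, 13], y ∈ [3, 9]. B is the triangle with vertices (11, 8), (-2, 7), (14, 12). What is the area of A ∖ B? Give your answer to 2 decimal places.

|A| = 24, |A∩B| = 2.5288.
|A ∖ B| = |A| − |A∩B| = 24 − 2.5288 = 21.47.

21.47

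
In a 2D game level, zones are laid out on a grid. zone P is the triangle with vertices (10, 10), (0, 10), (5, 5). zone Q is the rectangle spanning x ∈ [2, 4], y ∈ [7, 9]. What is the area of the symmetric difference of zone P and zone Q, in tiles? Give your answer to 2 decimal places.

22.00

|zone P| = 25, |zone Q| = 4, |zone P∩zone Q| = 3.5.
|zone P △ zone Q| = |zone P| + |zone Q| − 2·|zone P∩zone Q| = 25 + 4 − 7 = 22.00.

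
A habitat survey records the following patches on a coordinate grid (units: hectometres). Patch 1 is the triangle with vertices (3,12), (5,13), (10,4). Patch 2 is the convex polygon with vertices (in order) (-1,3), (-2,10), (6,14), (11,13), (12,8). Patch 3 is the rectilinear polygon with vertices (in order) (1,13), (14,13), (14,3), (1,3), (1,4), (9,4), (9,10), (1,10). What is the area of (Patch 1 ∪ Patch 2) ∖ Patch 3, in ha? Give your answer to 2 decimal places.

|Patch 1 ∪ Patch 2| = 97.0278.
|(Patch 1 ∪ Patch 2) ∩ Patch 3| = 36.3786.
|(Patch 1 ∪ Patch 2) ∖ Patch 3| = 97.0278 − 36.3786 = 60.65.

60.65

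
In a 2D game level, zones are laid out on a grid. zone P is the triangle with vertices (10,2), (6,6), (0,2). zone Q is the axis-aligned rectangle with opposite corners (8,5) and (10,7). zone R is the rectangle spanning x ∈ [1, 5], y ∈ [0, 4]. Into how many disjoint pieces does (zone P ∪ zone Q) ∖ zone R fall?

(zone P ∪ zone Q) ∖ zone R splits into 3 disjoint pieces (area 0.3333, area 13, area 4).

3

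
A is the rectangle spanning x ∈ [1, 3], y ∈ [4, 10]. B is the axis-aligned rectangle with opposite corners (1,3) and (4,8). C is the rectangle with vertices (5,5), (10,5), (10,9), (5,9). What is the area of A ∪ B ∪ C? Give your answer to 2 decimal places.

By inclusion–exclusion:
Individual areas: |A| = 12, |B| = 15, |C| = 20.
|A∩B|: x∈[1,3], y∈[4,8] → 2·4 = 8.
|A∩C| = 0 (no overlap).
|B∩C| = 0 (no overlap).
|A∩B∩C| = 0.
|A ∪ B ∪ C| = 47 − 8 + 0 = 39.00.

39.00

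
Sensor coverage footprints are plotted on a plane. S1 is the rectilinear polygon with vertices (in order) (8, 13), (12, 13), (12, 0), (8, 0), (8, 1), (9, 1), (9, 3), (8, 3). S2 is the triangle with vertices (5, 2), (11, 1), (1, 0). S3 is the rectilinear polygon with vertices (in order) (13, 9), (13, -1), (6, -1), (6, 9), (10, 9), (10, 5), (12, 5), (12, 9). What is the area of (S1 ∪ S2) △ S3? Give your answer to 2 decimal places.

|S1 ∪ S2| = 57.2167.
|(S1 ∪ S2) ∩ S3| = 28.55.
|(S1 ∪ S2) △ S3| = 57.2167 + 62 − 57.1 = 62.12.

62.12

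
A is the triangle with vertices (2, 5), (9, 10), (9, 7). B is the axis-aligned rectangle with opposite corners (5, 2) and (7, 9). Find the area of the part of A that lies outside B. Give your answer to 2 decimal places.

7.07

|A| = 10.5, |A∩B| = 3.4286.
|A ∖ B| = |A| − |A∩B| = 10.5 − 3.4286 = 7.07.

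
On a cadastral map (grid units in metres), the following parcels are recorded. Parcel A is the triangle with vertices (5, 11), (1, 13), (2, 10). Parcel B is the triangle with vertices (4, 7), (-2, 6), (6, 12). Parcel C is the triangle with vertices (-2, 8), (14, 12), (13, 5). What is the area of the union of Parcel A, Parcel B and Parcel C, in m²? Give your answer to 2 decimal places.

65.41

By inclusion–exclusion:
Individual areas: |Parcel A| = 5, |Parcel B| = 14, |Parcel C| = 54.
|Parcel A∩Parcel B| = 0.05.
|Parcel A∩Parcel C| = 0.
|Parcel B∩Parcel C| = 7.5396.
|Parcel A∩Parcel B∩Parcel C| = 0.
|Parcel A ∪ Parcel B ∪ Parcel C| = 73 − 7.5896 + 0 = 65.41.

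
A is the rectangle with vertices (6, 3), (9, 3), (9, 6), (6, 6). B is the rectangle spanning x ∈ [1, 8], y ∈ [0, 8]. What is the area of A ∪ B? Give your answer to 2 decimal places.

59.00

By inclusion–exclusion:
Individual areas: |A| = 9, |B| = 56.
|A∩B|: x∈[6,8], y∈[3,6] → 2·3 = 6.
|A ∪ B| = 65 − 6 = 59.00.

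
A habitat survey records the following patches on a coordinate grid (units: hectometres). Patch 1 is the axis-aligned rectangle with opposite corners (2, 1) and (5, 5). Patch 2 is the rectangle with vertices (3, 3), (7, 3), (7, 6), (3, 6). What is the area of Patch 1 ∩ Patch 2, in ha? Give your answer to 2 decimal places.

4.00

|Patch 1∩Patch 2|: x∈[3,5], y∈[3,5] → 2·2 = 4.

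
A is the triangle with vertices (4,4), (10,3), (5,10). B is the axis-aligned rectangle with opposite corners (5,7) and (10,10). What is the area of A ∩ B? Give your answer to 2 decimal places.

The intersection is the polygon with vertices (7.143,7), (5,7), (5,10).
By the shoelace formula its area is 3.21.

3.21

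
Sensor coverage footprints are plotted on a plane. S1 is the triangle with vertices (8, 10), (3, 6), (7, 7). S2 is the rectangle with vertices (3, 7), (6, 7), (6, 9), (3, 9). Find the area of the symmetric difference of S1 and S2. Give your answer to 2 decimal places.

9.05

|S1| = 5.5, |S2| = 6, |S1∩S2| = 1.225.
|S1 △ S2| = |S1| + |S2| − 2·|S1∩S2| = 5.5 + 6 − 2.45 = 9.05.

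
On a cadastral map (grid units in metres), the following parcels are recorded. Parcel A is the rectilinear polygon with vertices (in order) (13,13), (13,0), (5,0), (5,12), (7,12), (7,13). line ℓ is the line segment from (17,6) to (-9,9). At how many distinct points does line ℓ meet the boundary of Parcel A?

2

The segment meets the boundary at (13,6.462), (5,7.385).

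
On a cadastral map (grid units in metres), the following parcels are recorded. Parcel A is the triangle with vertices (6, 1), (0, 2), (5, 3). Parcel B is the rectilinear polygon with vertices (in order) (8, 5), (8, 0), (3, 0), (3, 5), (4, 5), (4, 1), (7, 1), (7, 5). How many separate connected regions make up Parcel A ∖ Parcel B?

2

Parcel A ∖ Parcel B splits into 2 disjoint pieces (area 2.5667, area 1.65).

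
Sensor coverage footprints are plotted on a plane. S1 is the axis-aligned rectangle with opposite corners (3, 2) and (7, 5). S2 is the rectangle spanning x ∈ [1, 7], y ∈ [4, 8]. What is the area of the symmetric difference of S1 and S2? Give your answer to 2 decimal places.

28.00

|S1∩S2|: x∈[3,7], y∈[4,5] → 4·1 = 4.
|S1 △ S2| = |S1| + |S2| − 2·|S1∩S2| = 12 + 24 − 8 = 28.00.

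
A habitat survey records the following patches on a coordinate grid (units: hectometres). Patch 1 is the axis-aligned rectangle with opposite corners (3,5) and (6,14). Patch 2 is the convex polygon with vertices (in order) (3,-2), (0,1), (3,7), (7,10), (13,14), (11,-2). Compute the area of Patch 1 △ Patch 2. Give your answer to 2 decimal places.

|Patch 1| = 27, |Patch 2| = 123.5, |Patch 1∩Patch 2| = 9.375.
|Patch 1 △ Patch 2| = |Patch 1| + |Patch 2| − 2·|Patch 1∩Patch 2| = 27 + 123.5 − 18.75 = 131.75.

131.75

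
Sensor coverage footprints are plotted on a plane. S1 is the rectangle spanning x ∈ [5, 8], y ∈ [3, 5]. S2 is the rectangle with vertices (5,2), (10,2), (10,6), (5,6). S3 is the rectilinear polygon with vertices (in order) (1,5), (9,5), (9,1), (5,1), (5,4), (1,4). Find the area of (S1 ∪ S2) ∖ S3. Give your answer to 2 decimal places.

8.00

|S1 ∪ S2| = 20.
|(S1 ∪ S2) ∩ S3| = 12.
|(S1 ∪ S2) ∖ S3| = 20 − 12 = 8.00.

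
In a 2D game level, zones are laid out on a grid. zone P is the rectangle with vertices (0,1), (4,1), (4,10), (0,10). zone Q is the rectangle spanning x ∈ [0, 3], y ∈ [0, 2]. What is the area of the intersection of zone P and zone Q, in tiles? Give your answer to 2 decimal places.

3.00

|zone P∩zone Q|: x∈[0,3], y∈[1,2] → 3·1 = 3.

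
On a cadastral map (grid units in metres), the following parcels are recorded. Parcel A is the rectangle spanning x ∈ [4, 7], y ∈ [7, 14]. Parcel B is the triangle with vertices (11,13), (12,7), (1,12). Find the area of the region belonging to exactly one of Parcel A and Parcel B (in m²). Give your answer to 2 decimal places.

|Parcel A| = 21, |Parcel B| = 30.5, |Parcel A∩Parcel B| = 7.4864.
|Parcel A △ Parcel B| = |Parcel A| + |Parcel B| − 2·|Parcel A∩Parcel B| = 21 + 30.5 − 14.9727 = 36.53.

36.53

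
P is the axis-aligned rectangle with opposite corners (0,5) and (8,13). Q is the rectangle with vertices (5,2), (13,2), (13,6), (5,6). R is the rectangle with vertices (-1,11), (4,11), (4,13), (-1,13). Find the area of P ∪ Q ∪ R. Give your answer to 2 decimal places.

By inclusion–exclusion:
Individual areas: |P| = 64, |Q| = 32, |R| = 10.
|P∩Q|: x∈[5,8], y∈[5,6] → 3·1 = 3.
|P∩R|: x∈[0,4], y∈[11,13] → 4·2 = 8.
|Q∩R| = 0 (no overlap).
|P∩Q∩R| = 0.
|P ∪ Q ∪ R| = 106 − 11 + 0 = 95.00.

95.00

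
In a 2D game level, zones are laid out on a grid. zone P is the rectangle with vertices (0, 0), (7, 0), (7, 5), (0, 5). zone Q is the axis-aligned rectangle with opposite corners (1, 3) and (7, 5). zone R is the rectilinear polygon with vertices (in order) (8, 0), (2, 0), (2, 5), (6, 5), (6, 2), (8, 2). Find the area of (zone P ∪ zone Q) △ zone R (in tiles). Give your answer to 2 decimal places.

|zone P ∪ zone Q| = 35.
|(zone P ∪ zone Q) ∩ zone R| = 22.
|(zone P ∪ zone Q) △ zone R| = 35 + 24 − 44 = 15.00.

15.00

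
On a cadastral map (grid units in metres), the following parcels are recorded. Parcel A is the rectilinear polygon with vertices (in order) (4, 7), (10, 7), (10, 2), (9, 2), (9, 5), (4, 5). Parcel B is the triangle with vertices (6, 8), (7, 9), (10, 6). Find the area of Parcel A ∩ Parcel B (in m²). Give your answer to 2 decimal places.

0.50

The intersection is the polygon with vertices (9,7), (10,6), (8,7).
By the shoelace formula its area is 0.50.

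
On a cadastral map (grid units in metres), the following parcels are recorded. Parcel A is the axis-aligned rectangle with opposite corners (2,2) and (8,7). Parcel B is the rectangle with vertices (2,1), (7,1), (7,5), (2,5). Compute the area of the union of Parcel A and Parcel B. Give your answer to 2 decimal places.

35.00

By inclusion–exclusion:
Individual areas: |Parcel A| = 30, |Parcel B| = 20.
|Parcel A∩Parcel B|: x∈[2,7], y∈[2,5] → 5·3 = 15.
|Parcel A ∪ Parcel B| = 50 − 15 = 35.00.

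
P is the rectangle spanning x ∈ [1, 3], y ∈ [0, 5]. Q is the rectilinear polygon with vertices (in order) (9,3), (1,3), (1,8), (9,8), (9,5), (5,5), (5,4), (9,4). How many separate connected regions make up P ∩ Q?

1

P ∩ Q is a single connected region.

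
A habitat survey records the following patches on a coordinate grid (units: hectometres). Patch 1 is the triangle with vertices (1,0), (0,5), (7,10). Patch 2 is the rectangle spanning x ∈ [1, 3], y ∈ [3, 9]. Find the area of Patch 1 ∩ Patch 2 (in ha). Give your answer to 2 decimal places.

6.82

The intersection is the polygon with vertices (3,7.143), (3,3.333), (2.8,3), (1,3), (1,5.714).
By the shoelace formula its area is 6.82.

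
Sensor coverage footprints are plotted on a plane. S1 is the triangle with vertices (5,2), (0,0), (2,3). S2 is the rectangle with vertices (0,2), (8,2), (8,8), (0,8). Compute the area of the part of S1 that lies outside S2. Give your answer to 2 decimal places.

3.67

|S1| = 5.5, |S1∩S2| = 1.8333.
|S1 ∖ S2| = |S1| − |S1∩S2| = 5.5 − 1.8333 = 3.67.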